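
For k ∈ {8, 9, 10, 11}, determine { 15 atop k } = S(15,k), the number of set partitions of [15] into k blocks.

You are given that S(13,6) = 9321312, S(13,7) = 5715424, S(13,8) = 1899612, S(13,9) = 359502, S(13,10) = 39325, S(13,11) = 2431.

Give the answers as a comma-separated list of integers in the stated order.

row 14: T[14][7]=7·5715424+9321312=49329280  T[14][8]=8·1899612+5715424=20912320  T[14][9]=9·359502+1899612=5135130  T[14][10]=10·39325+359502=752752  T[14][11]=11·2431+39325=66066
row 15: T[15][8]=8·20912320+49329280=216627840  T[15][9]=9·5135130+20912320=67128490  T[15][10]=10·752752+5135130=12662650  T[15][11]=11·66066+752752=1479478
Read S(15,8) = 216627840, S(15,9) = 67128490, S(15,10) = 12662650, S(15,11) = 1479478.

216627840, 67128490, 12662650, 1479478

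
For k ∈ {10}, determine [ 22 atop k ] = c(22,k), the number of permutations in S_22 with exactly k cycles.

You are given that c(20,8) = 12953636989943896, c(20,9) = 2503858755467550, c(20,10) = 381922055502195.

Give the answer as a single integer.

276019109275035346

[21] T[21,9]:20*2503858755467550+12953636989943896=63030812099294896 · T[21,10]:20*381922055502195+2503858755467550=10142299865511450
[22] T[22,10]:21*10142299865511450+63030812099294896=276019109275035346
Read c(22,10) = 276019109275035346.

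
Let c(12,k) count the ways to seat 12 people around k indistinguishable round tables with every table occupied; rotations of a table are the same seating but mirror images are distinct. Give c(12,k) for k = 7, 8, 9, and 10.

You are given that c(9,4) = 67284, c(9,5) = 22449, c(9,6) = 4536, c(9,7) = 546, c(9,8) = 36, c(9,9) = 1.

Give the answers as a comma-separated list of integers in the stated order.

[10] T[10,5]:9*22449+67284=269325 · T[10,6]:9*4536+22449=63273 · T[10,7]:9*546+4536=9450 · T[10,8]:9*36+546=870 · T[10,9]:9*1+36=45 · T[10,10]:9*0+1=1
[11] T[11,6]:10*63273+269325=902055 · T[11,7]:10*9450+63273=157773 · T[11,8]:10*870+9450=18150 · T[11,9]:10*45+870=1320 · T[11,10]:10*1+45=55
[12] T[12,7]:11*157773+902055=2637558 · T[12,8]:11*18150+157773=357423 · T[12,9]:11*1320+18150=32670 · T[12,10]:11*55+1320=1925
Read c(12,7) = 2637558, c(12,8) = 357423, c(12,9) = 32670, c(12,10) = 1925.

2637558, 357423, 32670, 1925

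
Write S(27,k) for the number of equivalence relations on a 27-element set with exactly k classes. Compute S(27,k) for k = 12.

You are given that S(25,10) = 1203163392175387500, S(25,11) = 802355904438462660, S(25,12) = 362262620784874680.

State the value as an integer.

71823166587281982600

i=26: T(26,11)=1203163392175387500+11·802355904438462660=10029078340998476760 | T(26,12)=802355904438462660+12·362262620784874680=5149507353856958820
i=27: T(27,12)=10029078340998476760+12·5149507353856958820=71823166587281982600
Read S(27,12) = 71823166587281982600.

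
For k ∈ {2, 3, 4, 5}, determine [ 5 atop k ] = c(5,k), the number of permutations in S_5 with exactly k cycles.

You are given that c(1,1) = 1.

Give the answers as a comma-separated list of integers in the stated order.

r2: T_2,1=1×1+0=1; T_2,2=1×0+1=1
r3: T_3,1=2×1+0=2; T_3,2=2×1+1=3; T_3,3=2×0+1=1
r4: T_4,1=3×2+0=6; T_4,2=3×3+2=11; T_4,3=3×1+3=6; T_4,4=3×0+1=1
r5: T_5,2=4×11+6=50; T_5,3=4×6+11=35; T_5,4=4×1+6=10; T_5,5=4×0+1=1
Read c(5,2) = 50, c(5,3) = 35, c(5,4) = 10, c(5,5) = 1.

50, 35, 10, 1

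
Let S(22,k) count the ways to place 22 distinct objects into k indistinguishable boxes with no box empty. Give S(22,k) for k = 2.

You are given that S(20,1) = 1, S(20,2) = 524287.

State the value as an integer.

@21  (21,1):1·1+0→1, (21,2):524287·2+1→1048575
@22  (22,2):1048575·2+1→2097151
Read S(22,2) = 2097151.

2097151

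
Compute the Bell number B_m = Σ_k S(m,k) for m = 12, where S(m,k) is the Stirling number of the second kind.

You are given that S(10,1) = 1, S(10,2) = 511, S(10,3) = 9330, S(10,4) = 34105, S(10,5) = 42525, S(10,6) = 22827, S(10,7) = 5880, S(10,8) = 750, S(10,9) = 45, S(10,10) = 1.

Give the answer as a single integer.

r11: T_11,1=1×1+0=1; T_11,2=2×511+1=1023; T_11,3=3×9330+511=28501; T_11,4=4×34105+9330=145750; T_11,5=5×42525+34105=246730; T_11,6=6×22827+42525=179487; T_11,7=7×5880+22827=63987; T_11,8=8×750+5880=11880; T_11,9=9×45+750=1155; T_11,10=10×1+45=55; T_11,11=11×0+1=1
r12: T_12,1=1×1+0=1; T_12,2=2×1023+1=2047; T_12,3=3×28501+1023=86526; T_12,4=4×145750+28501=611501; T_12,5=5×246730+145750=1379400; T_12,6=6×179487+246730=1323652; T_12,7=7×63987+179487=627396; T_12,8=8×11880+63987=159027; T_12,9=9×1155+11880=22275; T_12,10=10×55+1155=1705; T_12,11=11×1+55=66; T_12,12=12×0+1=1
B_12 = ΣS(12,k) = 1+2047+86526+611501+1379400+1323652+627396+159027+22275+1705+66+1 = 4213597

4213597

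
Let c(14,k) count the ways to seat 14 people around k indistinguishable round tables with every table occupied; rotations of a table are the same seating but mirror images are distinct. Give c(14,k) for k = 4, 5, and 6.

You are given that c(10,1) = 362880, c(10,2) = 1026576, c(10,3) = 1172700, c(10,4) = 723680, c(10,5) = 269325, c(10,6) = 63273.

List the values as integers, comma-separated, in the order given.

r11: T_11,1=10×362880+0=3628800; T_11,2=10×1026576+362880=10628640; T_11,3=10×1172700+1026576=12753576; T_11,4=10×723680+1172700=8409500; T_11,5=10×269325+723680=3416930; T_11,6=10×63273+269325=902055
r12: T_12,2=11×10628640+3628800=120543840; T_12,3=11×12753576+10628640=150917976; T_12,4=11×8409500+12753576=105258076; T_12,5=11×3416930+8409500=45995730; T_12,6=11×902055+3416930=13339535
r13: T_13,3=12×150917976+120543840=1931559552; T_13,4=12×105258076+150917976=1414014888; T_13,5=12×45995730+105258076=657206836; T_13,6=12×13339535+45995730=206070150
r14: T_14,4=13×1414014888+1931559552=20313753096; T_14,5=13×657206836+1414014888=9957703756; T_14,6=13×206070150+657206836=3336118786
Read c(14,4) = 20313753096, c(14,5) = 9957703756, c(14,6) = 3336118786.

20313753096, 9957703756, 3336118786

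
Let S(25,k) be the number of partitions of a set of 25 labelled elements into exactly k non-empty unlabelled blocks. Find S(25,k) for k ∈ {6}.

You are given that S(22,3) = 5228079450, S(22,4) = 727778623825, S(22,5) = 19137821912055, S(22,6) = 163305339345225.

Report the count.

row 23: T[23][4]=4·727778623825+5228079450=2916342574750  T[23][5]=5·19137821912055+727778623825=96416888184100  T[23][6]=6·163305339345225+19137821912055=998969857983405
row 24: T[24][5]=5·96416888184100+2916342574750=485000783495250  T[24][6]=6·998969857983405+96416888184100=6090236036084530
row 25: T[25][6]=6·6090236036084530+485000783495250=37026417000002430
Read S(25,6) = 37026417000002430.

37026417000002430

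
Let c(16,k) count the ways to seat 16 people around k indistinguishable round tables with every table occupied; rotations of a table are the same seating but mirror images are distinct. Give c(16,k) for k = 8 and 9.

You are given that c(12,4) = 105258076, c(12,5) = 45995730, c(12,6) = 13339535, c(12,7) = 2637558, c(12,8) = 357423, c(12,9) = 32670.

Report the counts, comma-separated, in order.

54631129553, 8207628000

r13: T_13,5=12×45995730+105258076=657206836; T_13,6=12×13339535+45995730=206070150; T_13,7=12×2637558+13339535=44990231; T_13,8=12×357423+2637558=6926634; T_13,9=12×32670+357423=749463
r14: T_14,6=13×206070150+657206836=3336118786; T_14,7=13×44990231+206070150=790943153; T_14,8=13×6926634+44990231=135036473; T_14,9=13×749463+6926634=16669653
r15: T_15,7=14×790943153+3336118786=14409322928; T_15,8=14×135036473+790943153=2681453775; T_15,9=14×16669653+135036473=368411615
r16: T_16,8=15×2681453775+14409322928=54631129553; T_16,9=15×368411615+2681453775=8207628000
Read c(16,8) = 54631129553, c(16,9) = 8207628000.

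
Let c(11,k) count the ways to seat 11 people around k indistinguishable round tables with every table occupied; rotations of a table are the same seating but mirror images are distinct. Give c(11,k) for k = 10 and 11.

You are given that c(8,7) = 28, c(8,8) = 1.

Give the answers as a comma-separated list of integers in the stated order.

55, 1

@9  (9,8):1·8+28→36, (9,9):0·8+1→1
@10  (10,9):1·9+36→45, (10,10):0·9+1→1
@11  (11,10):1·10+45→55, (11,11):0·10+1→1
Read c(11,10) = 55, c(11,11) = 1.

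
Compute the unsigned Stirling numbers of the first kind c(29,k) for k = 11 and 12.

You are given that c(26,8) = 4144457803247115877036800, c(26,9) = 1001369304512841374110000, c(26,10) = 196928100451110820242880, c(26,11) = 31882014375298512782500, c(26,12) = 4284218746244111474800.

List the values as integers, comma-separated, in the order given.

r27: T_27,9=26×1001369304512841374110000+4144457803247115877036800=30180059720580991603896800; T_27,10=26×196928100451110820242880+1001369304512841374110000=6121499916241722700424880; T_27,11=26×31882014375298512782500+196928100451110820242880=1025860474208872152587880; T_27,12=26×4284218746244111474800+31882014375298512782500=143271701777645411127300
r28: T_28,10=27×6121499916241722700424880+30180059720580991603896800=195460557459107504515368560; T_28,11=27×1025860474208872152587880+6121499916241722700424880=33819732719881270820297640; T_28,12=27×143271701777645411127300+1025860474208872152587880=4894196422205298253024980
r29: T_29,11=28×33819732719881270820297640+195460557459107504515368560=1142413073615783087483702480; T_29,12=28×4894196422205298253024980+33819732719881270820297640=170857232541629621904997080
Read c(29,11) = 1142413073615783087483702480, c(29,12) = 170857232541629621904997080.

1142413073615783087483702480, 170857232541629621904997080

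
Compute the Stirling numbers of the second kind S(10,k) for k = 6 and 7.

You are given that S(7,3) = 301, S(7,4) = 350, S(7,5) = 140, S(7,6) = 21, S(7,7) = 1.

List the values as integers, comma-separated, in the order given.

22827, 5880

@8  (8,4):350·4+301→1701, (8,5):140·5+350→1050, (8,6):21·6+140→266, (8,7):1·7+21→28
@9  (9,5):1050·5+1701→6951, (9,6):266·6+1050→2646, (9,7):28·7+266→462
@10  (10,6):2646·6+6951→22827, (10,7):462·7+2646→5880
Read S(10,6) = 22827, S(10,7) = 5880.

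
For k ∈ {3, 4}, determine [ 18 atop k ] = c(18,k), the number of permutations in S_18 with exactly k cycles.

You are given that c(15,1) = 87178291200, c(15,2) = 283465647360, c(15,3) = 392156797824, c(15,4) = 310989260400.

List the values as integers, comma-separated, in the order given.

@16  (16,1):87178291200·15+0→1307674368000, (16,2):283465647360·15+87178291200→4339163001600, (16,3):392156797824·15+283465647360→6165817614720, (16,4):310989260400·15+392156797824→5056995703824
@17  (17,2):4339163001600·16+1307674368000→70734282393600, (17,3):6165817614720·16+4339163001600→102992244837120, (17,4):5056995703824·16+6165817614720→87077748875904
@18  (18,3):102992244837120·17+70734282393600→1821602444624640, (18,4):87077748875904·17+102992244837120→1583313975727488
Read c(18,3) = 1821602444624640, c(18,4) = 1583313975727488.

1821602444624640, 1583313975727488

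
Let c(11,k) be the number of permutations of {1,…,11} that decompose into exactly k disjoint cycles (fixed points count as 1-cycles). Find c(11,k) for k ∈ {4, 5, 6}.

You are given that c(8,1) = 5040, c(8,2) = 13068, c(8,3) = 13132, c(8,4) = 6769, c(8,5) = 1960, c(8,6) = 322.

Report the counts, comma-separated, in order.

8409500, 3416930, 902055

[9] T[9,2]:8*13068+5040=109584 · T[9,3]:8*13132+13068=118124 · T[9,4]:8*6769+13132=67284 · T[9,5]:8*1960+6769=22449 · T[9,6]:8*322+1960=4536
[10] T[10,3]:9*118124+109584=1172700 · T[10,4]:9*67284+118124=723680 · T[10,5]:9*22449+67284=269325 · T[10,6]:9*4536+22449=63273
[11] T[11,4]:10*723680+1172700=8409500 · T[11,5]:10*269325+723680=3416930 · T[11,6]:10*63273+269325=902055
Read c(11,4) = 8409500, c(11,5) = 3416930, c(11,6) = 902055.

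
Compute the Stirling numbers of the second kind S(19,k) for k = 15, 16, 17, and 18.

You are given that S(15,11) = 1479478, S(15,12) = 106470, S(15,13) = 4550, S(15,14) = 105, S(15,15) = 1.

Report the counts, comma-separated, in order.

[16] T[16,12]:12*106470+1479478=2757118 · T[16,13]:13*4550+106470=165620 · T[16,14]:14*105+4550=6020 · T[16,15]:15*1+105=120 · T[16,16]:16*0+1=1
[17] T[17,13]:13*165620+2757118=4910178 · T[17,14]:14*6020+165620=249900 · T[17,15]:15*120+6020=7820 · T[17,16]:16*1+120=136 · T[17,17]:17*0+1=1
[18] T[18,14]:14*249900+4910178=8408778 · T[18,15]:15*7820+249900=367200 · T[18,16]:16*136+7820=9996 · T[18,17]:17*1+136=153 · T[18,18]:18*0+1=1
[19] T[19,15]:15*367200+8408778=13916778 · T[19,16]:16*9996+367200=527136 · T[19,17]:17*153+9996=12597 · T[19,18]:18*1+153=171
Read S(19,15) = 13916778, S(19,16) = 527136, S(19,17) = 12597, S(19,18) = 171.

13916778, 527136, 12597, 171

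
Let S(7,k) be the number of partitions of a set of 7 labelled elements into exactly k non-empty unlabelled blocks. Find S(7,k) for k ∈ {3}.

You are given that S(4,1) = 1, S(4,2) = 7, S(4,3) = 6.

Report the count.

301

[5] T[5,1]:1*1+0=1 · T[5,2]:2*7+1=15 · T[5,3]:3*6+7=25
[6] T[6,2]:2*15+1=31 · T[6,3]:3*25+15=90
[7] T[7,3]:3*90+31=301
Read S(7,3) = 301.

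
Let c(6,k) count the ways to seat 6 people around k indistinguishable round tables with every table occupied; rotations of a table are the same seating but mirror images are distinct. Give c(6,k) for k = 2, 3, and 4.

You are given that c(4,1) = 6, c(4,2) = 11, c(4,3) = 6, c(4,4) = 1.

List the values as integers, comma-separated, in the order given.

r5: T_5,1=4×6+0=24; T_5,2=4×11+6=50; T_5,3=4×6+11=35; T_5,4=4×1+6=10
r6: T_6,2=5×50+24=274; T_6,3=5×35+50=225; T_6,4=5×10+35=85
Read c(6,2) = 274, c(6,3) = 225, c(6,4) = 85.

274, 225, 85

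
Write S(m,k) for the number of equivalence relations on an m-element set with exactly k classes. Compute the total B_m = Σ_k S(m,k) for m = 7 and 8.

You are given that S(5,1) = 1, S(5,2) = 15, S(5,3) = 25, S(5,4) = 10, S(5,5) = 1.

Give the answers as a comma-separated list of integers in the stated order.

877, 4140

i=6: T(6,1)=0+1·1=1 | T(6,2)=1+2·15=31 | T(6,3)=15+3·25=90 | T(6,4)=25+4·10=65 | T(6,5)=10+5·1=15 | T(6,6)=1+6·0=1
i=7: T(7,1)=0+1·1=1 | T(7,2)=1+2·31=63 | T(7,3)=31+3·90=301 | T(7,4)=90+4·65=350 | T(7,5)=65+5·15=140 | T(7,6)=15+6·1=21 | T(7,7)=1+7·0=1
i=8: T(8,1)=0+1·1=1 | T(8,2)=1+2·63=127 | T(8,3)=63+3·301=966 | T(8,4)=301+4·350=1701 | T(8,5)=350+5·140=1050 | T(8,6)=140+6·21=266 | T(8,7)=21+7·1=28 | T(8,8)=1+8·0=1
B_7 = ΣS(7,k) = 1+63+301+350+140+21+1 = 877
B_8 = ΣS(8,k) = 1+127+966+1701+1050+266+28+1 = 4140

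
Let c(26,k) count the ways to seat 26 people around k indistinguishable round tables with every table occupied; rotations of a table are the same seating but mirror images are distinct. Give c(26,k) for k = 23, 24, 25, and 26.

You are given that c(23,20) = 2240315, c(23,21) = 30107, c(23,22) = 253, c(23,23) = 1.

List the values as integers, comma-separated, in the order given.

4858750, 50050, 325, 1

r24: T_24,21=23×30107+2240315=2932776; T_24,22=23×253+30107=35926; T_24,23=23×1+253=276; T_24,24=23×0+1=1
r25: T_25,22=24×35926+2932776=3795000; T_25,23=24×276+35926=42550; T_25,24=24×1+276=300; T_25,25=24×0+1=1
r26: T_26,23=25×42550+3795000=4858750; T_26,24=25×300+42550=50050; T_26,25=25×1+300=325; T_26,26=25×0+1=1
Read c(26,23) = 4858750, c(26,24) = 50050, c(26,25) = 325, c(26,26) = 1.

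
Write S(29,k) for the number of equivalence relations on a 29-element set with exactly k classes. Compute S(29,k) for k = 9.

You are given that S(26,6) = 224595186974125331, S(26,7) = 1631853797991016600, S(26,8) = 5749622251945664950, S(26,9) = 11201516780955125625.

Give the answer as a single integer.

r27: T_27,7=7×1631853797991016600+224595186974125331=11647571772911241531; T_27,8=8×5749622251945664950+1631853797991016600=47628831813556336200; T_27,9=9×11201516780955125625+5749622251945664950=106563273280541795575
r28: T_28,8=8×47628831813556336200+11647571772911241531=392678226281361931131; T_28,9=9×106563273280541795575+47628831813556336200=1006698291338432496375
r29: T_29,9=9×1006698291338432496375+392678226281361931131=9452962848327254398506
Read S(29,9) = 9452962848327254398506.

9452962848327254398506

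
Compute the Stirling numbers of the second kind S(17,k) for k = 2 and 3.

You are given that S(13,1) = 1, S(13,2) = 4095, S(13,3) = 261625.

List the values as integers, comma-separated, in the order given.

r14: T_14,1=1×1+0=1; T_14,2=2×4095+1=8191; T_14,3=3×261625+4095=788970
r15: T_15,1=1×1+0=1; T_15,2=2×8191+1=16383; T_15,3=3×788970+8191=2375101
r16: T_16,1=1×1+0=1; T_16,2=2×16383+1=32767; T_16,3=3×2375101+16383=7141686
r17: T_17,2=2×32767+1=65535; T_17,3=3×7141686+32767=21457825
Read S(17,2) = 65535, S(17,3) = 21457825.

65535, 21457825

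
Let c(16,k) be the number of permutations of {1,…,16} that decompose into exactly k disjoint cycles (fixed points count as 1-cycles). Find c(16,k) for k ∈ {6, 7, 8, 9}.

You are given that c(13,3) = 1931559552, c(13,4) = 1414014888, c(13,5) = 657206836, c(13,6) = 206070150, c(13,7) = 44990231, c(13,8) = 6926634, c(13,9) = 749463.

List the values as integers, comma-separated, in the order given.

1009672107080, 272803210680, 54631129553, 8207628000

[14] T[14,4]:13*1414014888+1931559552=20313753096 · T[14,5]:13*657206836+1414014888=9957703756 · T[14,6]:13*206070150+657206836=3336118786 · T[14,7]:13*44990231+206070150=790943153 · T[14,8]:13*6926634+44990231=135036473 · T[14,9]:13*749463+6926634=16669653
[15] T[15,5]:14*9957703756+20313753096=159721605680 · T[15,6]:14*3336118786+9957703756=56663366760 · T[15,7]:14*790943153+3336118786=14409322928 · T[15,8]:14*135036473+790943153=2681453775 · T[15,9]:14*16669653+135036473=368411615
[16] T[16,6]:15*56663366760+159721605680=1009672107080 · T[16,7]:15*14409322928+56663366760=272803210680 · T[16,8]:15*2681453775+14409322928=54631129553 · T[16,9]:15*368411615+2681453775=8207628000
Read c(16,6) = 1009672107080, c(16,7) = 272803210680, c(16,8) = 54631129553, c(16,9) = 8207628000.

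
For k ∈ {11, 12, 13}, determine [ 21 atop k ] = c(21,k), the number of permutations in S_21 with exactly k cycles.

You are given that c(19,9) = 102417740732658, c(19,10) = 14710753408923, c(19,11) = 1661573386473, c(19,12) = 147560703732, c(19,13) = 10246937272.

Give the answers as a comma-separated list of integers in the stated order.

row 20: T[20][10]=19·14710753408923+102417740732658=381922055502195  T[20][11]=19·1661573386473+14710753408923=46280647751910  T[20][12]=19·147560703732+1661573386473=4465226757381  T[20][13]=19·10246937272+147560703732=342252511900
row 21: T[21][11]=20·46280647751910+381922055502195=1307535010540395  T[21][12]=20·4465226757381+46280647751910=135585182899530  T[21][13]=20·342252511900+4465226757381=11310276995381
Read c(21,11) = 1307535010540395, c(21,12) = 135585182899530, c(21,13) = 11310276995381.

1307535010540395, 135585182899530, 11310276995381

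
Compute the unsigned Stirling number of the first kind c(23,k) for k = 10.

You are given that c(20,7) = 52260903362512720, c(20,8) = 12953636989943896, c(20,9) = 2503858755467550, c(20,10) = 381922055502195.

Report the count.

7707401101297361068

i=21: T(21,8)=52260903362512720+20·12953636989943896=311333643161390640 | T(21,9)=12953636989943896+20·2503858755467550=63030812099294896 | T(21,10)=2503858755467550+20·381922055502195=10142299865511450
i=22: T(22,9)=311333643161390640+21·63030812099294896=1634980697246583456 | T(22,10)=63030812099294896+21·10142299865511450=276019109275035346
i=23: T(23,10)=1634980697246583456+22·276019109275035346=7707401101297361068
Read c(23,10) = 7707401101297361068.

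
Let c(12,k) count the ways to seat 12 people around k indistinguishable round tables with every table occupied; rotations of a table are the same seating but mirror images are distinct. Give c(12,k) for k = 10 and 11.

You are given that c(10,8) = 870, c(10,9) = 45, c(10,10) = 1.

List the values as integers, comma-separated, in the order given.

1925, 66

@11  (11,9):45·10+870→1320, (11,10):1·10+45→55, (11,11):0·10+1→1
@12  (12,10):55·11+1320→1925, (12,11):1·11+55→66
Read c(12,10) = 1925, c(12,11) = 66.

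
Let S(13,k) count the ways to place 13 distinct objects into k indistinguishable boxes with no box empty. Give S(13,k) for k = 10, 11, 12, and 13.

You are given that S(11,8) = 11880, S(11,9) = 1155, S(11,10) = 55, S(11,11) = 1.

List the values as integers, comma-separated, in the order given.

[12] T[12,9]:9*1155+11880=22275 · T[12,10]:10*55+1155=1705 · T[12,11]:11*1+55=66 · T[12,12]:12*0+1=1
[13] T[13,10]:10*1705+22275=39325 · T[13,11]:11*66+1705=2431 · T[13,12]:12*1+66=78 · T[13,13]:13*0+1=1
Read S(13,10) = 39325, S(13,11) = 2431, S(13,12) = 78, S(13,13) = 1.

39325, 2431, 78, 1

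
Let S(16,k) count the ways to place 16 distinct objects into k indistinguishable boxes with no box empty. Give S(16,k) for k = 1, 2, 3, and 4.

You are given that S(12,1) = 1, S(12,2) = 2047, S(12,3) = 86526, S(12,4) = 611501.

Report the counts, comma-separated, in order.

row 13: T[13][1]=1·1+0=1  T[13][2]=2·2047+1=4095  T[13][3]=3·86526+2047=261625  T[13][4]=4·611501+86526=2532530
row 14: T[14][1]=1·1+0=1  T[14][2]=2·4095+1=8191  T[14][3]=3·261625+4095=788970  T[14][4]=4·2532530+261625=10391745
row 15: T[15][1]=1·1+0=1  T[15][2]=2·8191+1=16383  T[15][3]=3·788970+8191=2375101  T[15][4]=4·10391745+788970=42355950
row 16: T[16][1]=1·1+0=1  T[16][2]=2·16383+1=32767  T[16][3]=3·2375101+16383=7141686  T[16][4]=4·42355950+2375101=171798901
Read S(16,1) = 1, S(16,2) = 32767, S(16,3) = 7141686, S(16,4) = 171798901.

1, 32767, 7141686, 171798901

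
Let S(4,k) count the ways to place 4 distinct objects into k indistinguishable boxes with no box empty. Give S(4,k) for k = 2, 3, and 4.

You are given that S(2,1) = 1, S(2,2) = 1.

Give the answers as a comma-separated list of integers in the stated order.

7, 6, 1

r3: T_3,1=1×1+0=1; T_3,2=2×1+1=3; T_3,3=3×0+1=1
r4: T_4,2=2×3+1=7; T_4,3=3×1+3=6; T_4,4=4×0+1=1
Read S(4,2) = 7, S(4,3) = 6, S(4,4) = 1.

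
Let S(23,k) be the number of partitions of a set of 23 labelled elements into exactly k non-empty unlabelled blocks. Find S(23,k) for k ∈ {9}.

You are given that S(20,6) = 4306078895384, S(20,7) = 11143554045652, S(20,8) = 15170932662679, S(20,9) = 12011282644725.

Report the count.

12320068811796900

row 21: T[21][7]=7·11143554045652+4306078895384=82310957214948  T[21][8]=8·15170932662679+11143554045652=132511015347084  T[21][9]=9·12011282644725+15170932662679=123272476465204
row 22: T[22][8]=8·132511015347084+82310957214948=1142399079991620  T[22][9]=9·123272476465204+132511015347084=1241963303533920
row 23: T[23][9]=9·1241963303533920+1142399079991620=12320068811796900
Read S(23,9) = 12320068811796900.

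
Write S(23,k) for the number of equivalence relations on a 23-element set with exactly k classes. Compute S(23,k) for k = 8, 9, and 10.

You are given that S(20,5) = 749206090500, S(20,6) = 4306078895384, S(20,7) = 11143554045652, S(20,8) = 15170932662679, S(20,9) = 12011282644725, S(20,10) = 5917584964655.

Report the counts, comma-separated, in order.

r21: T_21,6=6×4306078895384+749206090500=26585679462804; T_21,7=7×11143554045652+4306078895384=82310957214948; T_21,8=8×15170932662679+11143554045652=132511015347084; T_21,9=9×12011282644725+15170932662679=123272476465204; T_21,10=10×5917584964655+12011282644725=71187132291275
r22: T_22,7=7×82310957214948+26585679462804=602762379967440; T_22,8=8×132511015347084+82310957214948=1142399079991620; T_22,9=9×123272476465204+132511015347084=1241963303533920; T_22,10=10×71187132291275+123272476465204=835143799377954
r23: T_23,8=8×1142399079991620+602762379967440=9741955019900400; T_23,9=9×1241963303533920+1142399079991620=12320068811796900; T_23,10=10×835143799377954+1241963303533920=9593401297313460
Read S(23,8) = 9741955019900400, S(23,9) = 12320068811796900, S(23,10) = 9593401297313460.

9741955019900400, 12320068811796900, 9593401297313460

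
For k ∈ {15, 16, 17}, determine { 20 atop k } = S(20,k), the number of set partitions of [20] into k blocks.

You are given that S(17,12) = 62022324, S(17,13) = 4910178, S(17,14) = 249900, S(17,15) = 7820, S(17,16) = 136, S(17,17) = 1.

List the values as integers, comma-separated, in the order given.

row 18: T[18][13]=13·4910178+62022324=125854638  T[18][14]=14·249900+4910178=8408778  T[18][15]=15·7820+249900=367200  T[18][16]=16·136+7820=9996  T[18][17]=17·1+136=153
row 19: T[19][14]=14·8408778+125854638=243577530  T[19][15]=15·367200+8408778=13916778  T[19][16]=16·9996+367200=527136  T[19][17]=17·153+9996=12597
row 20: T[20][15]=15·13916778+243577530=452329200  T[20][16]=16·527136+13916778=22350954  T[20][17]=17·12597+527136=741285
Read S(20,15) = 452329200, S(20,16) = 22350954, S(20,17) = 741285.

452329200, 22350954, 741285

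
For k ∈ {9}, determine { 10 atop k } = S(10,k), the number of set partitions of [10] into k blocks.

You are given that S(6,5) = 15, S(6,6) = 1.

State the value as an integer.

@7  (7,6):1·6+15→21, (7,7):0·7+1→1
@8  (8,7):1·7+21→28, (8,8):0·8+1→1
@9  (9,8):1·8+28→36, (9,9):0·9+1→1
@10  (10,9):1·9+36→45
Read S(10,9) = 45.

45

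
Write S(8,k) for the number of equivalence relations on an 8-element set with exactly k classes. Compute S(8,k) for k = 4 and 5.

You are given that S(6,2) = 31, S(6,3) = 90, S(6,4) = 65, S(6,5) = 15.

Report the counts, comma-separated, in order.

1701, 1050

@7  (7,3):90·3+31→301, (7,4):65·4+90→350, (7,5):15·5+65→140
@8  (8,4):350·4+301→1701, (8,5):140·5+350→1050
Read S(8,4) = 1701, S(8,5) = 1050.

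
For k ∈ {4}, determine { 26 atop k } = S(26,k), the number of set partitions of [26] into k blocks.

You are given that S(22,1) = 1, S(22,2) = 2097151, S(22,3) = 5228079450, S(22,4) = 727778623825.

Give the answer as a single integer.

@23  (23,1):1·1+0→1, (23,2):2097151·2+1→4194303, (23,3):5228079450·3+2097151→15686335501, (23,4):727778623825·4+5228079450→2916342574750
@24  (24,2):4194303·2+1→8388607, (24,3):15686335501·3+4194303→47063200806, (24,4):2916342574750·4+15686335501→11681056634501
@25  (25,3):47063200806·3+8388607→141197991025, (25,4):11681056634501·4+47063200806→46771289738810
@26  (26,4):46771289738810·4+141197991025→187226356946265
Read S(26,4) = 187226356946265.

187226356946265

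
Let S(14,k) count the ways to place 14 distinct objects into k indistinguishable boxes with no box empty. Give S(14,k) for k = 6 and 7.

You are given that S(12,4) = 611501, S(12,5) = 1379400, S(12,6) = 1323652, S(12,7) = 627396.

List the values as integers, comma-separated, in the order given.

i=13: T(13,5)=611501+5·1379400=7508501 | T(13,6)=1379400+6·1323652=9321312 | T(13,7)=1323652+7·627396=5715424
i=14: T(14,6)=7508501+6·9321312=63436373 | T(14,7)=9321312+7·5715424=49329280
Read S(14,6) = 63436373, S(14,7) = 49329280.

63436373, 49329280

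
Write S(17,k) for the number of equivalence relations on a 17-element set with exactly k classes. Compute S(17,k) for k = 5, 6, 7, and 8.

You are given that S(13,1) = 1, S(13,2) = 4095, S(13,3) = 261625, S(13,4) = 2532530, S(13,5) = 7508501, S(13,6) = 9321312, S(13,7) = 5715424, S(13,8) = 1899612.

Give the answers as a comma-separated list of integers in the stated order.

5652751651, 17505749898, 25708104786, 20415995028

[14] T[14,2]:2*4095+1=8191 · T[14,3]:3*261625+4095=788970 · T[14,4]:4*2532530+261625=10391745 · T[14,5]:5*7508501+2532530=40075035 · T[14,6]:6*9321312+7508501=63436373 · T[14,7]:7*5715424+9321312=49329280 · T[14,8]:8*1899612+5715424=20912320
[15] T[15,3]:3*788970+8191=2375101 · T[15,4]:4*10391745+788970=42355950 · T[15,5]:5*40075035+10391745=210766920 · T[15,6]:6*63436373+40075035=420693273 · T[15,7]:7*49329280+63436373=408741333 · T[15,8]:8*20912320+49329280=216627840
[16] T[16,4]:4*42355950+2375101=171798901 · T[16,5]:5*210766920+42355950=1096190550 · T[16,6]:6*420693273+210766920=2734926558 · T[16,7]:7*408741333+420693273=3281882604 · T[16,8]:8*216627840+408741333=2141764053
[17] T[17,5]:5*1096190550+171798901=5652751651 · T[17,6]:6*2734926558+1096190550=17505749898 · T[17,7]:7*3281882604+2734926558=25708104786 · T[17,8]:8*2141764053+3281882604=20415995028
Read S(17,5) = 5652751651, S(17,6) = 17505749898, S(17,7) = 25708104786, S(17,8) = 20415995028.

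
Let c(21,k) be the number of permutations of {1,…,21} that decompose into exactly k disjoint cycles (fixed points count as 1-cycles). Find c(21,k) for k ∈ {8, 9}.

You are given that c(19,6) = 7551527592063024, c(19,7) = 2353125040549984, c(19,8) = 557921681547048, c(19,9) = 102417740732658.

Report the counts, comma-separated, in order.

@20  (20,7):2353125040549984·19+7551527592063024→52260903362512720, (20,8):557921681547048·19+2353125040549984→12953636989943896, (20,9):102417740732658·19+557921681547048→2503858755467550
@21  (21,8):12953636989943896·20+52260903362512720→311333643161390640, (21,9):2503858755467550·20+12953636989943896→63030812099294896
Read c(21,8) = 311333643161390640, c(21,9) = 63030812099294896.

311333643161390640, 63030812099294896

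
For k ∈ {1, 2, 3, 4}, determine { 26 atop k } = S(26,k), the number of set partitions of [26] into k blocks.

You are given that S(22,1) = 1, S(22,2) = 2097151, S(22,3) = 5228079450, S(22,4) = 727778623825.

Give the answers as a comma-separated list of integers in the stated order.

r23: T_23,1=1×1+0=1; T_23,2=2×2097151+1=4194303; T_23,3=3×5228079450+2097151=15686335501; T_23,4=4×727778623825+5228079450=2916342574750
r24: T_24,1=1×1+0=1; T_24,2=2×4194303+1=8388607; T_24,3=3×15686335501+4194303=47063200806; T_24,4=4×2916342574750+15686335501=11681056634501
r25: T_25,1=1×1+0=1; T_25,2=2×8388607+1=16777215; T_25,3=3×47063200806+8388607=141197991025; T_25,4=4×11681056634501+47063200806=46771289738810
r26: T_26,1=1×1+0=1; T_26,2=2×16777215+1=33554431; T_26,3=3×141197991025+16777215=423610750290; T_26,4=4×46771289738810+141197991025=187226356946265
Read S(26,1) = 1, S(26,2) = 33554431, S(26,3) = 423610750290, S(26,4) = 187226356946265.

1, 33554431, 423610750290, 187226356946265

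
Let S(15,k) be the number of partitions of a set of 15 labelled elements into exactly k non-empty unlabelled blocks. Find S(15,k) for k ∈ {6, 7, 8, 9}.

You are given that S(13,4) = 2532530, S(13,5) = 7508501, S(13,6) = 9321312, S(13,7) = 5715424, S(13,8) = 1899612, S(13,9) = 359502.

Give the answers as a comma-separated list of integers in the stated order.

[14] T[14,5]:5*7508501+2532530=40075035 · T[14,6]:6*9321312+7508501=63436373 · T[14,7]:7*5715424+9321312=49329280 · T[14,8]:8*1899612+5715424=20912320 · T[14,9]:9*359502+1899612=5135130
[15] T[15,6]:6*63436373+40075035=420693273 · T[15,7]:7*49329280+63436373=408741333 · T[15,8]:8*20912320+49329280=216627840 · T[15,9]:9*5135130+20912320=67128490
Read S(15,6) = 420693273, S(15,7) = 408741333, S(15,8) = 216627840, S(15,9) = 67128490.

420693273, 408741333, 216627840, 67128490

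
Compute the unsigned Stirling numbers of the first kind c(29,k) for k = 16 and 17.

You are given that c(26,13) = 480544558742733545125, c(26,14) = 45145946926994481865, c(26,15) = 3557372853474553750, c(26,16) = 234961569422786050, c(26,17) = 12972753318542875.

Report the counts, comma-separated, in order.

i=27: T(27,14)=480544558742733545125+26·45145946926994481865=1654339178844590073615 | T(27,15)=45145946926994481865+26·3557372853474553750=137637641117332879365 | T(27,16)=3557372853474553750+26·234961569422786050=9666373658466991050 | T(27,17)=234961569422786050+26·12972753318542875=572253155704900800
i=28: T(28,15)=1654339178844590073615+27·137637641117332879365=5370555489012577816470 | T(28,16)=137637641117332879365+27·9666373658466991050=398629729895941637715 | T(28,17)=9666373658466991050+27·572253155704900800=25117208862499312650
i=29: T(29,16)=5370555489012577816470+28·398629729895941637715=16532187926098943672490 | T(29,17)=398629729895941637715+28·25117208862499312650=1101911578045922391915
Read c(29,16) = 16532187926098943672490, c(29,17) = 1101911578045922391915.

16532187926098943672490, 1101911578045922391915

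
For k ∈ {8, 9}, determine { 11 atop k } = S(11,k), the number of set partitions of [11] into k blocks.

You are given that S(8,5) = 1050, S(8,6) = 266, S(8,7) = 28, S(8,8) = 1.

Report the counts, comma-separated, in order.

11880, 1155

[9] T[9,6]:6*266+1050=2646 · T[9,7]:7*28+266=462 · T[9,8]:8*1+28=36 · T[9,9]:9*0+1=1
[10] T[10,7]:7*462+2646=5880 · T[10,8]:8*36+462=750 · T[10,9]:9*1+36=45
[11] T[11,8]:8*750+5880=11880 · T[11,9]:9*45+750=1155
Read S(11,8) = 11880, S(11,9) = 1155.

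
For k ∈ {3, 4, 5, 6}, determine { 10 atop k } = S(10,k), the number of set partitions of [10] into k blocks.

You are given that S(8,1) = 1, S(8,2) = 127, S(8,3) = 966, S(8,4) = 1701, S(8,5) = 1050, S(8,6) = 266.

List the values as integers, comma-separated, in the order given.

9330, 34105, 42525, 22827

@9  (9,2):127·2+1→255, (9,3):966·3+127→3025, (9,4):1701·4+966→7770, (9,5):1050·5+1701→6951, (9,6):266·6+1050→2646
@10  (10,3):3025·3+255→9330, (10,4):7770·4+3025→34105, (10,5):6951·5+7770→42525, (10,6):2646·6+6951→22827
Read S(10,3) = 9330, S(10,4) = 34105, S(10,5) = 42525, S(10,6) = 22827.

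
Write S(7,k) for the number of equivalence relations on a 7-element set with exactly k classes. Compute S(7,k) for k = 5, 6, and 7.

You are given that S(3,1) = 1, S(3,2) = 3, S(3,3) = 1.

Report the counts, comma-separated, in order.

140, 21, 1

row 4: T[4][2]=2·3+1=7  T[4][3]=3·1+3=6  T[4][4]=4·0+1=1
row 5: T[5][3]=3·6+7=25  T[5][4]=4·1+6=10  T[5][5]=5·0+1=1
row 6: T[6][4]=4·10+25=65  T[6][5]=5·1+10=15  T[6][6]=6·0+1=1
row 7: T[7][5]=5·15+65=140  T[7][6]=6·1+15=21  T[7][7]=7·0+1=1
Read S(7,5) = 140, S(7,6) = 21, S(7,7) = 1.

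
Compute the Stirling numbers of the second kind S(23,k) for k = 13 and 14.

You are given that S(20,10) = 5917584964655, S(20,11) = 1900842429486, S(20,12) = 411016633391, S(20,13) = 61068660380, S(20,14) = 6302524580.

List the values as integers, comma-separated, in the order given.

401282560341390, 68629175807115

i=21: T(21,11)=5917584964655+11·1900842429486=26826851689001 | T(21,12)=1900842429486+12·411016633391=6833042030178 | T(21,13)=411016633391+13·61068660380=1204909218331 | T(21,14)=61068660380+14·6302524580=149304004500
i=22: T(22,12)=26826851689001+12·6833042030178=108823356051137 | T(22,13)=6833042030178+13·1204909218331=22496861868481 | T(22,14)=1204909218331+14·149304004500=3295165281331
i=23: T(23,13)=108823356051137+13·22496861868481=401282560341390 | T(23,14)=22496861868481+14·3295165281331=68629175807115
Read S(23,13) = 401282560341390, S(23,14) = 68629175807115.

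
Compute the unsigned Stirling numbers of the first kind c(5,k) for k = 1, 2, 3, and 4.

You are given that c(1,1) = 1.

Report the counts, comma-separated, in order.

24, 50, 35, 10

row 2: T[2][1]=1·1+0=1  T[2][2]=1·0+1=1
row 3: T[3][1]=2·1+0=2  T[3][2]=2·1+1=3  T[3][3]=2·0+1=1
row 4: T[4][1]=3·2+0=6  T[4][2]=3·3+2=11  T[4][3]=3·1+3=6  T[4][4]=3·0+1=1
row 5: T[5][1]=4·6+0=24  T[5][2]=4·11+6=50  T[5][3]=4·6+11=35  T[5][4]=4·1+6=10
Read c(5,1) = 24, c(5,2) = 50, c(5,3) = 35, c(5,4) = 10.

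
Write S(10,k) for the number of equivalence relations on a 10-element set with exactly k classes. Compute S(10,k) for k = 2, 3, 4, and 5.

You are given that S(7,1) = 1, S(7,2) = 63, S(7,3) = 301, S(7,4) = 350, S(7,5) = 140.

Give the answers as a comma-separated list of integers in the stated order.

row 8: T[8][1]=1·1+0=1  T[8][2]=2·63+1=127  T[8][3]=3·301+63=966  T[8][4]=4·350+301=1701  T[8][5]=5·140+350=1050
row 9: T[9][1]=1·1+0=1  T[9][2]=2·127+1=255  T[9][3]=3·966+127=3025  T[9][4]=4·1701+966=7770  T[9][5]=5·1050+1701=6951
row 10: T[10][2]=2·255+1=511  T[10][3]=3·3025+255=9330  T[10][4]=4·7770+3025=34105  T[10][5]=5·6951+7770=42525
Read S(10,2) = 511, S(10,3) = 9330, S(10,4) = 34105, S(10,5) = 42525.

511, 9330, 34105, 42525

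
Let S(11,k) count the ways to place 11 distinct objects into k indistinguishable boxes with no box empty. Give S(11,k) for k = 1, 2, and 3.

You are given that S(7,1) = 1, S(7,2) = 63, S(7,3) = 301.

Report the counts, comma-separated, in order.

r8: T_8,1=1×1+0=1; T_8,2=2×63+1=127; T_8,3=3×301+63=966
r9: T_9,1=1×1+0=1; T_9,2=2×127+1=255; T_9,3=3×966+127=3025
r10: T_10,1=1×1+0=1; T_10,2=2×255+1=511; T_10,3=3×3025+255=9330
r11: T_11,1=1×1+0=1; T_11,2=2×511+1=1023; T_11,3=3×9330+511=28501
Read S(11,1) = 1, S(11,2) = 1023, S(11,3) = 28501.

1, 1023, 28501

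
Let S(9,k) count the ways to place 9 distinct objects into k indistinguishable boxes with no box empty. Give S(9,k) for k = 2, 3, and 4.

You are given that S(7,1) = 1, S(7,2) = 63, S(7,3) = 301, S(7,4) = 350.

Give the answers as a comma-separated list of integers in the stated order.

255, 3025, 7770

[8] T[8,1]:1*1+0=1 · T[8,2]:2*63+1=127 · T[8,3]:3*301+63=966 · T[8,4]:4*350+301=1701
[9] T[9,2]:2*127+1=255 · T[9,3]:3*966+127=3025 · T[9,4]:4*1701+966=7770
Read S(9,2) = 255, S(9,3) = 3025, S(9,4) = 7770.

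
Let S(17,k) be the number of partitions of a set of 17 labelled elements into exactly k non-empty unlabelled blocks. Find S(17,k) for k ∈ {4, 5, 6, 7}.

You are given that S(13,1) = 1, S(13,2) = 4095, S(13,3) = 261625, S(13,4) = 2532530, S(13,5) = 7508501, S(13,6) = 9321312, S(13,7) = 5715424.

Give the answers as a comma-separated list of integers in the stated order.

694337290, 5652751651, 17505749898, 25708104786

r14: T_14,1=1×1+0=1; T_14,2=2×4095+1=8191; T_14,3=3×261625+4095=788970; T_14,4=4×2532530+261625=10391745; T_14,5=5×7508501+2532530=40075035; T_14,6=6×9321312+7508501=63436373; T_14,7=7×5715424+9321312=49329280
r15: T_15,2=2×8191+1=16383; T_15,3=3×788970+8191=2375101; T_15,4=4×10391745+788970=42355950; T_15,5=5×40075035+10391745=210766920; T_15,6=6×63436373+40075035=420693273; T_15,7=7×49329280+63436373=408741333
r16: T_16,3=3×2375101+16383=7141686; T_16,4=4×42355950+2375101=171798901; T_16,5=5×210766920+42355950=1096190550; T_16,6=6×420693273+210766920=2734926558; T_16,7=7×408741333+420693273=3281882604
r17: T_17,4=4×171798901+7141686=694337290; T_17,5=5×1096190550+171798901=5652751651; T_17,6=6×2734926558+1096190550=17505749898; T_17,7=7×3281882604+2734926558=25708104786
Read S(17,4) = 694337290, S(17,5) = 5652751651, S(17,6) = 17505749898, S(17,7) = 25708104786.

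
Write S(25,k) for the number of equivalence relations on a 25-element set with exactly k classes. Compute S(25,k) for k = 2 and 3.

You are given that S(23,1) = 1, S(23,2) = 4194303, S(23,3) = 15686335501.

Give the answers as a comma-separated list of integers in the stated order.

r24: T_24,1=1×1+0=1; T_24,2=2×4194303+1=8388607; T_24,3=3×15686335501+4194303=47063200806
r25: T_25,2=2×8388607+1=16777215; T_25,3=3×47063200806+8388607=141197991025
Read S(25,2) = 16777215, S(25,3) = 141197991025.

16777215, 141197991025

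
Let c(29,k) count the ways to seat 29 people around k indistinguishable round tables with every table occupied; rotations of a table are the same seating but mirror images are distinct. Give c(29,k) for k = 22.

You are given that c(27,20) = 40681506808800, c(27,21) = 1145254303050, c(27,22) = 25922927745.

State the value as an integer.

123268226851770

row 28: T[28][21]=27·1145254303050+40681506808800=71603372991150  T[28][22]=27·25922927745+1145254303050=1845173352165
row 29: T[29][22]=28·1845173352165+71603372991150=123268226851770
Read c(29,22) = 123268226851770.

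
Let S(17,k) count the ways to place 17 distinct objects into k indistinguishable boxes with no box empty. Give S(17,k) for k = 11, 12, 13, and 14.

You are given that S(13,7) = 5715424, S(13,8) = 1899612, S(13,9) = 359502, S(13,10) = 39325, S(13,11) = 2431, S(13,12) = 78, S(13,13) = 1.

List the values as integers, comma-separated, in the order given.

512060978, 62022324, 4910178, 249900

r14: T_14,8=8×1899612+5715424=20912320; T_14,9=9×359502+1899612=5135130; T_14,10=10×39325+359502=752752; T_14,11=11×2431+39325=66066; T_14,12=12×78+2431=3367; T_14,13=13×1+78=91; T_14,14=14×0+1=1
r15: T_15,9=9×5135130+20912320=67128490; T_15,10=10×752752+5135130=12662650; T_15,11=11×66066+752752=1479478; T_15,12=12×3367+66066=106470; T_15,13=13×91+3367=4550; T_15,14=14×1+91=105
r16: T_16,10=10×12662650+67128490=193754990; T_16,11=11×1479478+12662650=28936908; T_16,12=12×106470+1479478=2757118; T_16,13=13×4550+106470=165620; T_16,14=14×105+4550=6020
r17: T_17,11=11×28936908+193754990=512060978; T_17,12=12×2757118+28936908=62022324; T_17,13=13×165620+2757118=4910178; T_17,14=14×6020+165620=249900
Read S(17,11) = 512060978, S(17,12) = 62022324, S(17,13) = 4910178, S(17,14) = 249900.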